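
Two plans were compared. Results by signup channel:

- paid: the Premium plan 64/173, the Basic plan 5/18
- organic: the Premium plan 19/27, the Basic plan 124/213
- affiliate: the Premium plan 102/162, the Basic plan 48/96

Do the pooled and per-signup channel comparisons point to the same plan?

No

Paid: the Premium plan 64/173 = 37.0%, the Basic plan 5/18 = 27.8% → the Premium plan
Organic: the Premium plan 19/27 = 70.4%, the Basic plan 124/213 = 58.2% → the Premium plan
Affiliate: the Premium plan 102/162 = 63.0%, the Basic plan 48/96 = 50.0% → the Premium plan
Overall: the Premium plan 185/362 = 51.1%, the Basic plan 177/327 = 54.1% → the Basic plan
The Premium plan wins each signup group but the Basic plan wins overall — the comparison reverses. The Premium plan's customers skew toward paid, which has a lower base rate.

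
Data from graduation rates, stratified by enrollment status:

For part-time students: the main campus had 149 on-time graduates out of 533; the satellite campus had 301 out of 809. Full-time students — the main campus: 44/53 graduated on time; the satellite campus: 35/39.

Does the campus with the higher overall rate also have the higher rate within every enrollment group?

Part-time: the main campus 149/533 = 28.0%, the satellite campus 301/809 = 37.2% → the satellite campus
Full-time: the main campus 44/53 = 83.0%, the satellite campus 35/39 = 89.7% → the satellite campus
Overall: the main campus 193/586 = 32.9%, the satellite campus 336/848 = 39.6% → the satellite campus
The satellite campus wins overall and in every enrollment group — no reversal.

Yes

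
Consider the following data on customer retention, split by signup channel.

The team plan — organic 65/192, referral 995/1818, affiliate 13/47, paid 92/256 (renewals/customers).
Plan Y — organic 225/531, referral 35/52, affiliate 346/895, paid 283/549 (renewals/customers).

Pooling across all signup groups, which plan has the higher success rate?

the team plan

Organic: the team plan 65/192 = 33.9%, Plan Y 225/531 = 42.4% → Plan Y
Referral: the team plan 995/1818 = 54.7%, Plan Y 35/52 = 67.3% → Plan Y
Affiliate: the team plan 13/47 = 27.7%, Plan Y 346/895 = 38.7% → Plan Y
Paid: the team plan 92/256 = 35.9%, Plan Y 283/549 = 51.5% → Plan Y
Overall: the team plan 1165/2313 = 50.4%, Plan Y 889/2027 = 43.9% → the team plan
(Plan Y wins every signup group but the team plan wins overall — Plan Y's customers skew toward the low-rate affiliate group.)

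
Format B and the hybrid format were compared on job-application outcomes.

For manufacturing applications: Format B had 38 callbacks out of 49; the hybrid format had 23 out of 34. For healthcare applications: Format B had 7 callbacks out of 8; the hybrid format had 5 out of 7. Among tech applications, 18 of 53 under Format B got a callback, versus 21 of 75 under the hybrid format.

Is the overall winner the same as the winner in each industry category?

Manufacturing: Format B 38/49 = 77.6%, the hybrid format 23/34 = 67.6% → Format B
Healthcare: Format B 7/8 = 87.5%, the hybrid format 5/7 = 71.4% → Format B
Tech: Format B 18/53 = 34.0%, the hybrid format 21/75 = 28.0% → Format B
Overall: Format B 63/110 = 57.3%, the hybrid format 49/116 = 42.2% → Format B
Format B wins overall and in every industry group — no reversal.

Yes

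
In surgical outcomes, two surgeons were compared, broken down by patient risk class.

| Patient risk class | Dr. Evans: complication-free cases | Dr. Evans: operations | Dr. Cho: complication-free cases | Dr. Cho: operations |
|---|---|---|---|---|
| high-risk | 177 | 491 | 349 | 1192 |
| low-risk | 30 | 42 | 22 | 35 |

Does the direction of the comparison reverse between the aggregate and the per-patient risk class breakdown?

No

High-risk: Dr. Evans 177/491 = 36.0%, Dr. Cho 349/1192 = 29.3% → Dr. Evans
Low-risk: Dr. Evans 30/42 = 71.4%, Dr. Cho 22/35 = 62.9% → Dr. Evans
Overall: Dr. Evans 207/533 = 38.8%, Dr. Cho 371/1227 = 30.2% → Dr. Evans
Dr. Evans wins overall and in every patient risk group — no reversal.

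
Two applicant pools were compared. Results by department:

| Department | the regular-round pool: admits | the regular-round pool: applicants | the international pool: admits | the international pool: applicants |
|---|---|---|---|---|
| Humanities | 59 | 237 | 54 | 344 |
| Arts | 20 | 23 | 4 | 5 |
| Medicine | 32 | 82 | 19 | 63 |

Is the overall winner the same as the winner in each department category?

Yes

Humanities: the regular-round pool 59/237 = 24.9%, the international pool 54/344 = 15.7% → the regular-round pool
Arts: the regular-round pool 20/23 = 87.0%, the international pool 4/5 = 80.0% → the regular-round pool
Medicine: the regular-round pool 32/82 = 39.0%, the international pool 19/63 = 30.2% → the regular-round pool
Overall: the regular-round pool 111/342 = 32.5%, the international pool 77/412 = 18.7% → the regular-round pool
The regular-round pool wins overall and in every department group — no reversal.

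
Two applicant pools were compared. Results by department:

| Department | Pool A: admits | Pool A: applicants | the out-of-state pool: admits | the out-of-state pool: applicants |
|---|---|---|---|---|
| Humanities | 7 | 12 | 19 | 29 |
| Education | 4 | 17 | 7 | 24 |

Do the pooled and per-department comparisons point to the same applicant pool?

Yes

Humanities: Pool A 7/12 = 58.3%, the out-of-state pool 19/29 = 65.5% → the out-of-state pool
Education: Pool A 4/17 = 23.5%, the out-of-state pool 7/24 = 29.2% → the out-of-state pool
Overall: Pool A 11/29 = 37.9%, the out-of-state pool 26/53 = 49.1% → the out-of-state pool
The out-of-state pool wins overall and in every department group — no reversal.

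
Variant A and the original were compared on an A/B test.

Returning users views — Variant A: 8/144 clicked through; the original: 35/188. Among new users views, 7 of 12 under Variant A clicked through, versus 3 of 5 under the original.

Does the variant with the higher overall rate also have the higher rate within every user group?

Yes

Returning users: Variant A 8/144 = 5.6%, the original 35/188 = 18.6% → the original
New users: Variant A 7/12 = 58.3%, the original 3/5 = 60.0% → the original
Overall: Variant A 15/156 = 9.6%, the original 38/193 = 19.7% → the original
The original wins overall and in every user group — no reversal.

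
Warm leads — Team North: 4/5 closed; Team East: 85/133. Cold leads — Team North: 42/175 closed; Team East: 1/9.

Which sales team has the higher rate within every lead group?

Team North

Warm: Team North 4/5 = 80.0%, Team East 85/133 = 63.9% → Team North
Cold: Team North 42/175 = 24.0%, Team East 1/9 = 11.1% → Team North
Team North has the higher rate in both groups.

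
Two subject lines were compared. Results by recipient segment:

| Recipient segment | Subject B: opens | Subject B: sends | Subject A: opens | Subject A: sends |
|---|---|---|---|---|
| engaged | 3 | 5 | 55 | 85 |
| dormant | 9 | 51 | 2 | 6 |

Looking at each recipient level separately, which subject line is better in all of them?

Subject A

Engaged: Subject B 3/5 = 60.0%, Subject A 55/85 = 64.7% → Subject A
Dormant: Subject B 9/51 = 17.6%, Subject A 2/6 = 33.3% → Subject A
Subject A has the higher rate in both groups.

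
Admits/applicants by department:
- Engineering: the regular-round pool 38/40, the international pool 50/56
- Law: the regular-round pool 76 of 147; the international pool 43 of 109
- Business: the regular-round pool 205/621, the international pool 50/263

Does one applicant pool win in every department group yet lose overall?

Engineering: the regular-round pool 38/40 = 95.0%, the international pool 50/56 = 89.3% → the regular-round pool
Law: the regular-round pool 76/147 = 51.7%, the international pool 43/109 = 39.4% → the regular-round pool
Business: the regular-round pool 205/621 = 33.0%, the international pool 50/263 = 19.0% → the regular-round pool
Overall: the regular-round pool 319/808 = 39.5%, the international pool 143/428 = 33.4% → the regular-round pool
The regular-round pool wins overall and in every department group — no reversal.

No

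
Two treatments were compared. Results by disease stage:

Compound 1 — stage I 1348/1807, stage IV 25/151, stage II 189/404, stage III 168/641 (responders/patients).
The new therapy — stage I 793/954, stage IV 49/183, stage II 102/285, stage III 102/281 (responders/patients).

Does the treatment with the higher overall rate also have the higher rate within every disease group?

Stage I: Compound 1 1348/1807 = 74.6%, the new therapy 793/954 = 83.1% → the new therapy
Stage IV: Compound 1 25/151 = 16.6%, the new therapy 49/183 = 26.8% → the new therapy
Stage II: Compound 1 189/404 = 46.8%, the new therapy 102/285 = 35.8% → Compound 1
Stage III: Compound 1 168/641 = 26.2%, the new therapy 102/281 = 36.3% → the new therapy
Overall: Compound 1 1730/3003 = 57.6%, the new therapy 1046/1703 = 61.4% → the new therapy
Neither sweeps: Compound 1 wins 1 of 4 groups, the new therapy wins 3. The new therapy wins overall but not every group — no Simpson reversal.

No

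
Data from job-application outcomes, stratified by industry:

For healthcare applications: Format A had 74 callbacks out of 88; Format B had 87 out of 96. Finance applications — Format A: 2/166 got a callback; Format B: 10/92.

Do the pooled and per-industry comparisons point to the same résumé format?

Healthcare: Format A 74/88 = 84.1%, Format B 87/96 = 90.6% → Format B
Finance: Format A 2/166 = 1.2%, Format B 10/92 = 10.9% → Format B
Overall: Format A 76/254 = 29.9%, Format B 97/188 = 51.6% → Format B
Format B wins overall and in every industry group — no reversal.

Yes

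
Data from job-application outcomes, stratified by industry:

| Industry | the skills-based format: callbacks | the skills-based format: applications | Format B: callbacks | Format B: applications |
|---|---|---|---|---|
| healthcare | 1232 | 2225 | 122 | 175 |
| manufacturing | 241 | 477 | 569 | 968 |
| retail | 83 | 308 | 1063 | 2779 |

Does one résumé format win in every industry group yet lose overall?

Healthcare: the skills-based format 1232/2225 = 55.4%, Format B 122/175 = 69.7% → Format B
Manufacturing: the skills-based format 241/477 = 50.5%, Format B 569/968 = 58.8% → Format B
Retail: the skills-based format 83/308 = 26.9%, Format B 1063/2779 = 38.3% → Format B
Overall: the skills-based format 1556/3010 = 51.7%, Format B 1754/3922 = 44.7% → the skills-based format
Format B wins each industry group but the skills-based format wins overall — the comparison reverses. Format B's applications skew toward retail, which has a lower base rate.

Yes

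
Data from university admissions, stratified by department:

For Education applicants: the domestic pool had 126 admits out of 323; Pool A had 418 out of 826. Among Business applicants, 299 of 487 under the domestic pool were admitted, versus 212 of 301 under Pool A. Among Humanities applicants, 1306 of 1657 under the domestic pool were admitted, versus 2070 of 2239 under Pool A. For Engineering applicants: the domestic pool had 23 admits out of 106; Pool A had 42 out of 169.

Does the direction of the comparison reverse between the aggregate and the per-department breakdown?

No

Education: the domestic pool 126/323 = 39.0%, Pool A 418/826 = 50.6% → Pool A
Business: the domestic pool 299/487 = 61.4%, Pool A 212/301 = 70.4% → Pool A
Humanities: the domestic pool 1306/1657 = 78.8%, Pool A 2070/2239 = 92.5% → Pool A
Engineering: the domestic pool 23/106 = 21.7%, Pool A 42/169 = 24.9% → Pool A
Overall: the domestic pool 1754/2573 = 68.2%, Pool A 2742/3535 = 77.6% → Pool A
Pool A wins overall and in every department group — no reversal.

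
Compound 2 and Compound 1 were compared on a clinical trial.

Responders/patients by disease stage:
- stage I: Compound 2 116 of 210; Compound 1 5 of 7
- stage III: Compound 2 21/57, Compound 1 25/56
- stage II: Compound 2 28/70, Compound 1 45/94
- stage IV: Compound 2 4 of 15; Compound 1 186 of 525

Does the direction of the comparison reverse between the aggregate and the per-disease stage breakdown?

Stage I: Compound 2 116/210 = 55.2%, Compound 1 5/7 = 71.4% → Compound 1
Stage III: Compound 2 21/57 = 36.8%, Compound 1 25/56 = 44.6% → Compound 1
Stage II: Compound 2 28/70 = 40.0%, Compound 1 45/94 = 47.9% → Compound 1
Stage IV: Compound 2 4/15 = 26.7%, Compound 1 186/525 = 35.4% → Compound 1
Overall: Compound 2 169/352 = 48.0%, Compound 1 261/682 = 38.3% → Compound 2
Compound 1 wins each disease group but Compound 2 wins overall — the comparison reverses. Compound 1's patients skew toward stage IV, which has a lower base rate.

Yes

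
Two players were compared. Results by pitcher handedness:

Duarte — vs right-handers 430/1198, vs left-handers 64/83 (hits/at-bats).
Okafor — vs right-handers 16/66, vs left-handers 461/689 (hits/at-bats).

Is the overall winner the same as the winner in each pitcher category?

Vs right-handers: Duarte 430/1198 = 35.9%, Okafor 16/66 = 24.2% → Duarte
Vs left-handers: Duarte 64/83 = 77.1%, Okafor 461/689 = 66.9% → Duarte
Overall: Duarte 494/1281 = 38.6%, Okafor 477/755 = 63.2% → Okafor
Duarte wins each pitcher group but Okafor wins overall — the comparison reverses. Duarte's at-bats skew toward vs right-handers, which has a lower base rate.

No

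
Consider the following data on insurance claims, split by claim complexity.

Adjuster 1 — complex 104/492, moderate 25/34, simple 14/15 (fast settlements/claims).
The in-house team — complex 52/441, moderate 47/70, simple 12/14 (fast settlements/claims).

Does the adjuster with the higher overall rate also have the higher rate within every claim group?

Complex: Adjuster 1 104/492 = 21.1%, the in-house team 52/441 = 11.8% → Adjuster 1
Moderate: Adjuster 1 25/34 = 73.5%, the in-house team 47/70 = 67.1% → Adjuster 1
Simple: Adjuster 1 14/15 = 93.3%, the in-house team 12/14 = 85.7% → Adjuster 1
Overall: Adjuster 1 143/541 = 26.4%, the in-house team 111/525 = 21.1% → Adjuster 1
Adjuster 1 wins overall and in every claim group — no reversal.

Yes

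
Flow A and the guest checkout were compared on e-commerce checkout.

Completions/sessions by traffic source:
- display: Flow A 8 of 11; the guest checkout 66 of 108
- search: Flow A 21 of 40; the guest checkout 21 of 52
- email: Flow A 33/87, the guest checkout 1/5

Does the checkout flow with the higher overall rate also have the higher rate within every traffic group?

No

Display: Flow A 8/11 = 72.7%, the guest checkout 66/108 = 61.1% → Flow A
Search: Flow A 21/40 = 52.5%, the guest checkout 21/52 = 40.4% → Flow A
Email: Flow A 33/87 = 37.9%, the guest checkout 1/5 = 20.0% → Flow A
Overall: Flow A 62/138 = 44.9%, the guest checkout 88/165 = 53.3% → the guest checkout
Flow A wins each traffic group but the guest checkout wins overall — the comparison reverses. Flow A's sessions skew toward email, which has a lower base rate.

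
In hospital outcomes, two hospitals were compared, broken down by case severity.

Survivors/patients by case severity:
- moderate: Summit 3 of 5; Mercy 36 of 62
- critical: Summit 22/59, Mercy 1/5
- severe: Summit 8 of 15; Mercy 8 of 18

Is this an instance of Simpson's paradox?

Moderate: Summit 3/5 = 60.0%, Mercy 36/62 = 58.1% → Summit
Critical: Summit 22/59 = 37.3%, Mercy 1/5 = 20.0% → Summit
Severe: Summit 8/15 = 53.3%, Mercy 8/18 = 44.4% → Summit
Overall: Summit 33/79 = 41.8%, Mercy 45/85 = 52.9% → Mercy
Summit wins each case group but Mercy wins overall — the comparison reverses. Summit's patients skew toward critical, which has a lower base rate.

Yes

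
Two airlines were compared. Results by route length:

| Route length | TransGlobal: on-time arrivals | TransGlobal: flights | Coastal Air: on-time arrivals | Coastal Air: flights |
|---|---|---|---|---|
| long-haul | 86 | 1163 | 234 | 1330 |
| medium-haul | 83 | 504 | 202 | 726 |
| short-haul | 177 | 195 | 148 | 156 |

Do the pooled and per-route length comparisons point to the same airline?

Long-haul: TransGlobal 86/1163 = 7.4%, Coastal Air 234/1330 = 17.6% → Coastal Air
Medium-haul: TransGlobal 83/504 = 16.5%, Coastal Air 202/726 = 27.8% → Coastal Air
Short-haul: TransGlobal 177/195 = 90.8%, Coastal Air 148/156 = 94.9% → Coastal Air
Overall: TransGlobal 346/1862 = 18.6%, Coastal Air 584/2212 = 26.4% → Coastal Air
Coastal Air wins overall and in every route group — no reversal.

Yes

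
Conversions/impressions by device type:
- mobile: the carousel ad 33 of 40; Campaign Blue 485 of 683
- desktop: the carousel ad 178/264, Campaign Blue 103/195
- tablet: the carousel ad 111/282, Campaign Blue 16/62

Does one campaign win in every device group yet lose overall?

Mobile: the carousel ad 33/40 = 82.5%, Campaign Blue 485/683 = 71.0% → the carousel ad
Desktop: the carousel ad 178/264 = 67.4%, Campaign Blue 103/195 = 52.8% → the carousel ad
Tablet: the carousel ad 111/282 = 39.4%, Campaign Blue 16/62 = 25.8% → the carousel ad
Overall: the carousel ad 322/586 = 54.9%, Campaign Blue 604/940 = 64.3% → Campaign Blue
The carousel ad wins each device group but Campaign Blue wins overall — the comparison reverses. The carousel ad's impressions skew toward tablet, which has a lower base rate.

Yes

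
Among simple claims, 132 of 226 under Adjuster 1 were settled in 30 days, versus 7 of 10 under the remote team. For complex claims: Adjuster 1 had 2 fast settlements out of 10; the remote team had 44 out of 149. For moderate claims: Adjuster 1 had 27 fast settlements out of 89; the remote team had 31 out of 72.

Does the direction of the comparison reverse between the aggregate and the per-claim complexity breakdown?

Simple: Adjuster 1 132/226 = 58.4%, the remote team 7/10 = 70.0% → the remote team
Complex: Adjuster 1 2/10 = 20.0%, the remote team 44/149 = 29.5% → the remote team
Moderate: Adjuster 1 27/89 = 30.3%, the remote team 31/72 = 43.1% → the remote team
Overall: Adjuster 1 161/325 = 49.5%, the remote team 82/231 = 35.5% → Adjuster 1
The remote team wins each claim group but Adjuster 1 wins overall — the comparison reverses. The remote team's claims skew toward complex, which has a lower base rate.

Yes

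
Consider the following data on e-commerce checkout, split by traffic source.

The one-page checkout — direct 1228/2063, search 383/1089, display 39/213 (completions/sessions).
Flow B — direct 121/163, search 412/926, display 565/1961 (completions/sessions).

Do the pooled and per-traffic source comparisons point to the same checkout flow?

Direct: the one-page checkout 1228/2063 = 59.5%, Flow B 121/163 = 74.2% → Flow B
Search: the one-page checkout 383/1089 = 35.2%, Flow B 412/926 = 44.5% → Flow B
Display: the one-page checkout 39/213 = 18.3%, Flow B 565/1961 = 28.8% → Flow B
Overall: the one-page checkout 1650/3365 = 49.0%, Flow B 1098/3050 = 36.0% → the one-page checkout
Flow B wins each traffic group but the one-page checkout wins overall — the comparison reverses. Flow B's sessions skew toward display, which has a lower base rate.

No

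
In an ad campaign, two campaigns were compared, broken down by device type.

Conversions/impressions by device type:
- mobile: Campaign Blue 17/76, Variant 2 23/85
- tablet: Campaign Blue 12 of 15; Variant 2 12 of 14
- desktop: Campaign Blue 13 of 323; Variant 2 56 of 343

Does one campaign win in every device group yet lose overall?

No

Mobile: Campaign Blue 17/76 = 22.4%, Variant 2 23/85 = 27.1% → Variant 2
Tablet: Campaign Blue 12/15 = 80.0%, Variant 2 12/14 = 85.7% → Variant 2
Desktop: Campaign Blue 13/323 = 4.0%, Variant 2 56/343 = 16.3% → Variant 2
Overall: Campaign Blue 42/414 = 10.1%, Variant 2 91/442 = 20.6% → Variant 2
Variant 2 wins overall and in every device group — no reversal.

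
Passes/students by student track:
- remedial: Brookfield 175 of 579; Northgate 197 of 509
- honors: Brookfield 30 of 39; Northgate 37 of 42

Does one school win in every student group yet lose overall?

Remedial: Brookfield 175/579 = 30.2%, Northgate 197/509 = 38.7% → Northgate
Honors: Brookfield 30/39 = 76.9%, Northgate 37/42 = 88.1% → Northgate
Overall: Brookfield 205/618 = 33.2%, Northgate 234/551 = 42.5% → Northgate
Northgate wins overall and in every student group — no reversal.

No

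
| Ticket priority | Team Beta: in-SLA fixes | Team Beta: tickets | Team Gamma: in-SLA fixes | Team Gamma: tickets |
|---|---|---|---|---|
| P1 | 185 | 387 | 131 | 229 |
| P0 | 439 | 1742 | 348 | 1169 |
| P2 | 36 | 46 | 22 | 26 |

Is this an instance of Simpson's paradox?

P1: Team Beta 185/387 = 47.8%, Team Gamma 131/229 = 57.2% → Team Gamma
P0: Team Beta 439/1742 = 25.2%, Team Gamma 348/1169 = 29.8% → Team Gamma
P2: Team Beta 36/46 = 78.3%, Team Gamma 22/26 = 84.6% → Team Gamma
Overall: Team Beta 660/2175 = 30.3%, Team Gamma 501/1424 = 35.2% → Team Gamma
Team Gamma wins overall and in every ticket group — no reversal.

No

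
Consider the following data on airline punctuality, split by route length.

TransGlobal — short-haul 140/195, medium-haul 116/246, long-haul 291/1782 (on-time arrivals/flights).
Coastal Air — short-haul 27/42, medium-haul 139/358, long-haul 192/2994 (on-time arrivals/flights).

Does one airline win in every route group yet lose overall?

Short-haul: TransGlobal 140/195 = 71.8%, Coastal Air 27/42 = 64.3% → TransGlobal
Medium-haul: TransGlobal 116/246 = 47.2%, Coastal Air 139/358 = 38.8% → TransGlobal
Long-haul: TransGlobal 291/1782 = 16.3%, Coastal Air 192/2994 = 6.4% → TransGlobal
Overall: TransGlobal 547/2223 = 24.6%, Coastal Air 358/3394 = 10.5% → TransGlobal
TransGlobal wins overall and in every route group — no reversal.

No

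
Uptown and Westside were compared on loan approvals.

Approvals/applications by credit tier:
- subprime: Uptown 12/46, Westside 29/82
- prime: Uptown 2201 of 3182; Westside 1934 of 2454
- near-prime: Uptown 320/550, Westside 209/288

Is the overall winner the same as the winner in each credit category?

Yes

Subprime: Uptown 12/46 = 26.1%, Westside 29/82 = 35.4% → Westside
Prime: Uptown 2201/3182 = 69.2%, Westside 1934/2454 = 78.8% → Westside
Near-prime: Uptown 320/550 = 58.2%, Westside 209/288 = 72.6% → Westside
Overall: Uptown 2533/3778 = 67.0%, Westside 2172/2824 = 76.9% → Westside
Westside wins overall and in every credit group — no reversal.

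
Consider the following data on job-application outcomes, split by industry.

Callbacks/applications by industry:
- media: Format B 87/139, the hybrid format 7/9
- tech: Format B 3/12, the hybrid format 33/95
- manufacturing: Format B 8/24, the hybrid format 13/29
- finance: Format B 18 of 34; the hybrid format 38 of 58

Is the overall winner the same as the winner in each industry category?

Media: Format B 87/139 = 62.6%, the hybrid format 7/9 = 77.8% → the hybrid format
Tech: Format B 3/12 = 25.0%, the hybrid format 33/95 = 34.7% → the hybrid format
Manufacturing: Format B 8/24 = 33.3%, the hybrid format 13/29 = 44.8% → the hybrid format
Finance: Format B 18/34 = 52.9%, the hybrid format 38/58 = 65.5% → the hybrid format
Overall: Format B 116/209 = 55.5%, the hybrid format 91/191 = 47.6% → Format B
The hybrid format wins each industry group but Format B wins overall — the comparison reverses. The hybrid format's applications skew toward tech, which has a lower base rate.

No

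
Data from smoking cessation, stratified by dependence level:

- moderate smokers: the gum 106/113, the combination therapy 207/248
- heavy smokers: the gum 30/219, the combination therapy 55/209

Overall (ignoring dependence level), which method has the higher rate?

the combination therapy

Moderate smokers: the gum 106/113 = 93.8%, the combination therapy 207/248 = 83.5% → the gum
Heavy smokers: the gum 30/219 = 13.7%, the combination therapy 55/209 = 26.3% → the combination therapy
Overall: the gum 136/332 = 41.0%, the combination therapy 262/457 = 57.3% → the combination therapy
(Neither sweeps every dependence group, but the combination therapy has the higher pooled rate.)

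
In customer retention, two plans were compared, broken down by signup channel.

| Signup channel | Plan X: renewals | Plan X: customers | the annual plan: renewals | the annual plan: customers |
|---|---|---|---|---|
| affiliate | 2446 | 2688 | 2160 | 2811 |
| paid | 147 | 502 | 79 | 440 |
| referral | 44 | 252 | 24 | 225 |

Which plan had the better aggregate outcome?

Affiliate: Plan X 2446/2688 = 91.0%, the annual plan 2160/2811 = 76.8% → Plan X
Paid: Plan X 147/502 = 29.3%, the annual plan 79/440 = 18.0% → Plan X
Referral: Plan X 44/252 = 17.5%, the annual plan 24/225 = 10.7% → Plan X
Overall: Plan X 2637/3442 = 76.6%, the annual plan 2263/3476 = 65.1% → Plan X

Plan X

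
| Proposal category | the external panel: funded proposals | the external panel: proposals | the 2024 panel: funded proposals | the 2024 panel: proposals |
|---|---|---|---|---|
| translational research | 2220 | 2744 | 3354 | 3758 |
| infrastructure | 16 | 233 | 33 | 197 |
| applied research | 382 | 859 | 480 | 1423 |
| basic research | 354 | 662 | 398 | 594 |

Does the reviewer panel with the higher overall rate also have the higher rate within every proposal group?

No

Translational research: the external panel 2220/2744 = 80.9%, the 2024 panel 3354/3758 = 89.2% → the 2024 panel
Infrastructure: the external panel 16/233 = 6.9%, the 2024 panel 33/197 = 16.8% → the 2024 panel
Applied research: the external panel 382/859 = 44.5%, the 2024 panel 480/1423 = 33.7% → the external panel
Basic research: the external panel 354/662 = 53.5%, the 2024 panel 398/594 = 67.0% → the 2024 panel
Overall: the external panel 2972/4498 = 66.1%, the 2024 panel 4265/5972 = 71.4% → the 2024 panel
Neither sweeps: the external panel wins 1 of 4 groups, the 2024 panel wins 3. The 2024 panel wins overall but not every group — no Simpson reversal.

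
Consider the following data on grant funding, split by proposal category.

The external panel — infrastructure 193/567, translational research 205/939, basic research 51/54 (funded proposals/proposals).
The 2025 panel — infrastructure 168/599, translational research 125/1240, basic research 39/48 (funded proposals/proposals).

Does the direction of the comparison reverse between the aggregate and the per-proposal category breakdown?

No

Infrastructure: the external panel 193/567 = 34.0%, the 2025 panel 168/599 = 28.0% → the external panel
Translational research: the external panel 205/939 = 21.8%, the 2025 panel 125/1240 = 10.1% → the external panel
Basic research: the external panel 51/54 = 94.4%, the 2025 panel 39/48 = 81.2% → the external panel
Overall: the external panel 449/1560 = 28.8%, the 2025 panel 332/1887 = 17.6% → the external panel
The external panel wins overall and in every proposal group — no reversal.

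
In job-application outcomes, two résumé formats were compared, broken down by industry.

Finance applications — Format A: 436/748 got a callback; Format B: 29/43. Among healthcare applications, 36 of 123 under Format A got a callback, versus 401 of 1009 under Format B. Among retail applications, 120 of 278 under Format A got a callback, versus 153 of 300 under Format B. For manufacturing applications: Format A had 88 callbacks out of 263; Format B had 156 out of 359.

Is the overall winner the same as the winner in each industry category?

Finance: Format A 436/748 = 58.3%, Format B 29/43 = 67.4% → Format B
Healthcare: Format A 36/123 = 29.3%, Format B 401/1009 = 39.7% → Format B
Retail: Format A 120/278 = 43.2%, Format B 153/300 = 51.0% → Format B
Manufacturing: Format A 88/263 = 33.5%, Format B 156/359 = 43.5% → Format B
Overall: Format A 680/1412 = 48.2%, Format B 739/1711 = 43.2% → Format A
Format B wins each industry group but Format A wins overall — the comparison reverses. Format B's applications skew toward healthcare, which has a lower base rate.

No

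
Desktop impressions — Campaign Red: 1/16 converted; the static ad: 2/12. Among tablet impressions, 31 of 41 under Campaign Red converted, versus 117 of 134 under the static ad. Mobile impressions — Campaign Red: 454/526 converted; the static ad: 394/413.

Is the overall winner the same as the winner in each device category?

Yes

Desktop: Campaign Red 1/16 = 6.2%, the static ad 2/12 = 16.7% → the static ad
Tablet: Campaign Red 31/41 = 75.6%, the static ad 117/134 = 87.3% → the static ad
Mobile: Campaign Red 454/526 = 86.3%, the static ad 394/413 = 95.4% → the static ad
Overall: Campaign Red 486/583 = 83.4%, the static ad 513/559 = 91.8% → the static ad
The static ad wins overall and in every device group — no reversal.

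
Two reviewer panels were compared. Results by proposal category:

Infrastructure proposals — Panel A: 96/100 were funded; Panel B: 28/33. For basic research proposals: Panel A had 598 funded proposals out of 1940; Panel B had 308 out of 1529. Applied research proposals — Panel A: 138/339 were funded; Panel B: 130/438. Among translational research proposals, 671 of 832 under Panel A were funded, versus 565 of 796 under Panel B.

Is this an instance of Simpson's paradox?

No

Infrastructure: Panel A 96/100 = 96.0%, Panel B 28/33 = 84.8% → Panel A
Basic research: Panel A 598/1940 = 30.8%, Panel B 308/1529 = 20.1% → Panel A
Applied research: Panel A 138/339 = 40.7%, Panel B 130/438 = 29.7% → Panel A
Translational research: Panel A 671/832 = 80.6%, Panel B 565/796 = 71.0% → Panel A
Overall: Panel A 1503/3211 = 46.8%, Panel B 1031/2796 = 36.9% → Panel A
Panel A wins overall and in every proposal group — no reversal.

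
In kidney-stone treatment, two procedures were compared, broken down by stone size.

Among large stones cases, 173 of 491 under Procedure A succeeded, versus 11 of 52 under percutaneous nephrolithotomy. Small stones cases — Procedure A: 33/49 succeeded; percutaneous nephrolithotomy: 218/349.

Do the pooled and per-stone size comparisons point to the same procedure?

Large stones: Procedure A 173/491 = 35.2%, percutaneous nephrolithotomy 11/52 = 21.2% → Procedure A
Small stones: Procedure A 33/49 = 67.3%, percutaneous nephrolithotomy 218/349 = 62.5% → Procedure A
Overall: Procedure A 206/540 = 38.1%, percutaneous nephrolithotomy 229/401 = 57.1% → percutaneous nephrolithotomy
Procedure A wins each stone group but percutaneous nephrolithotomy wins overall — the comparison reverses. Procedure A's cases skew toward large stones, which has a lower base rate.

No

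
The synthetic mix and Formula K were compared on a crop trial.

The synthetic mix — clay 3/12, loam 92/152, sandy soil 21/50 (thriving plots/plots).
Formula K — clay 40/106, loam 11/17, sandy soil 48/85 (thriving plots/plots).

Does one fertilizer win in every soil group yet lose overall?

Clay: the synthetic mix 3/12 = 25.0%, Formula K 40/106 = 37.7% → Formula K
Loam: the synthetic mix 92/152 = 60.5%, Formula K 11/17 = 64.7% → Formula K
Sandy soil: the synthetic mix 21/50 = 42.0%, Formula K 48/85 = 56.5% → Formula K
Overall: the synthetic mix 116/214 = 54.2%, Formula K 99/208 = 47.6% → the synthetic mix
Formula K wins each soil group but the synthetic mix wins overall — the comparison reverses. Formula K's plots skew toward clay, which has a lower base rate.

Yes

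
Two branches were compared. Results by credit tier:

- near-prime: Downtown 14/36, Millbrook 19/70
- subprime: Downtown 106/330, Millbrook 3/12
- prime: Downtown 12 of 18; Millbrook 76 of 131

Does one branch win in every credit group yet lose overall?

Yes

Near-prime: Downtown 14/36 = 38.9%, Millbrook 19/70 = 27.1% → Downtown
Subprime: Downtown 106/330 = 32.1%, Millbrook 3/12 = 25.0% → Downtown
Prime: Downtown 12/18 = 66.7%, Millbrook 76/131 = 58.0% → Downtown
Overall: Downtown 132/384 = 34.4%, Millbrook 98/213 = 46.0% → Millbrook
Downtown wins each credit group but Millbrook wins overall — the comparison reverses. Downtown's applications skew toward subprime, which has a lower base rate.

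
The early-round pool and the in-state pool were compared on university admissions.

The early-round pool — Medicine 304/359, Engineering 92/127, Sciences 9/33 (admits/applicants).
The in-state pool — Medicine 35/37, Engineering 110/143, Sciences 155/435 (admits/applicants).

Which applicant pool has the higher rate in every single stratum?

Medicine: the early-round pool 304/359 = 84.7%, the in-state pool 35/37 = 94.6% → the in-state pool
Engineering: the early-round pool 92/127 = 72.4%, the in-state pool 110/143 = 76.9% → the in-state pool
Sciences: the early-round pool 9/33 = 27.3%, the in-state pool 155/435 = 35.6% → the in-state pool
The in-state pool has the higher rate in all 3 groups.

the in-state pool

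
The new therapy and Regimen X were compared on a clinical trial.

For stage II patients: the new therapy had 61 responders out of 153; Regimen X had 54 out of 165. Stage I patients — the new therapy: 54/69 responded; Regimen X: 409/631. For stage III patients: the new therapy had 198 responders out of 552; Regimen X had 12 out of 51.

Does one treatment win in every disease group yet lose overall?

Yes

Stage II: the new therapy 61/153 = 39.9%, Regimen X 54/165 = 32.7% → the new therapy
Stage I: the new therapy 54/69 = 78.3%, Regimen X 409/631 = 64.8% → the new therapy
Stage III: the new therapy 198/552 = 35.9%, Regimen X 12/51 = 23.5% → the new therapy
Overall: the new therapy 313/774 = 40.4%, Regimen X 475/847 = 56.1% → Regimen X
The new therapy wins each disease group but Regimen X wins overall — the comparison reverses. The new therapy's patients skew toward stage III, which has a lower base rate.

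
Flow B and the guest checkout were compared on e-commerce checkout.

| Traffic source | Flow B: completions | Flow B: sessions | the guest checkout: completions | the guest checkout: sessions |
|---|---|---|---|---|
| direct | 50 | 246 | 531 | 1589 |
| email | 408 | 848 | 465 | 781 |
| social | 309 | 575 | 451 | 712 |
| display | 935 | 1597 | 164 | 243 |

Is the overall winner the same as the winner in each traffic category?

Direct: Flow B 50/246 = 20.3%, the guest checkout 531/1589 = 33.4% → the guest checkout
Email: Flow B 408/848 = 48.1%, the guest checkout 465/781 = 59.5% → the guest checkout
Social: Flow B 309/575 = 53.7%, the guest checkout 451/712 = 63.3% → the guest checkout
Display: Flow B 935/1597 = 58.5%, the guest checkout 164/243 = 67.5% → the guest checkout
Overall: Flow B 1702/3266 = 52.1%, the guest checkout 1611/3325 = 48.5% → Flow B
The guest checkout wins each traffic group but Flow B wins overall — the comparison reverses. The guest checkout's sessions skew toward direct, which has a lower base rate.

No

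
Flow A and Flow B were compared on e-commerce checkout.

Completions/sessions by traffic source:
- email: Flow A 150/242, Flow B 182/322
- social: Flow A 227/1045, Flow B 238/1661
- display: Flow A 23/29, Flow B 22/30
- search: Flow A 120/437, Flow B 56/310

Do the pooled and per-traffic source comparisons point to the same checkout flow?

Yes

Email: Flow A 150/242 = 62.0%, Flow B 182/322 = 56.5% → Flow A
Social: Flow A 227/1045 = 21.7%, Flow B 238/1661 = 14.3% → Flow A
Display: Flow A 23/29 = 79.3%, Flow B 22/30 = 73.3% → Flow A
Search: Flow A 120/437 = 27.5%, Flow B 56/310 = 18.1% → Flow A
Overall: Flow A 520/1753 = 29.7%, Flow B 498/2323 = 21.4% → Flow A
Flow A wins overall and in every traffic group — no reversal.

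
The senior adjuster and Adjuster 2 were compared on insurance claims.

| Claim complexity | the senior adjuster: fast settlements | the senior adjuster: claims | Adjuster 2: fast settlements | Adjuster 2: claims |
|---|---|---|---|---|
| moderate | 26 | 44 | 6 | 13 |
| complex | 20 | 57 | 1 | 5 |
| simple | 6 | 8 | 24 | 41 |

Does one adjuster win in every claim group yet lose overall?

Moderate: the senior adjuster 26/44 = 59.1%, Adjuster 2 6/13 = 46.2% → the senior adjuster
Complex: the senior adjuster 20/57 = 35.1%, Adjuster 2 1/5 = 20.0% → the senior adjuster
Simple: the senior adjuster 6/8 = 75.0%, Adjuster 2 24/41 = 58.5% → the senior adjuster
Overall: the senior adjuster 52/109 = 47.7%, Adjuster 2 31/59 = 52.5% → Adjuster 2
The senior adjuster wins each claim group but Adjuster 2 wins overall — the comparison reverses. The senior adjuster's claims skew toward complex, which has a lower base rate.

Yes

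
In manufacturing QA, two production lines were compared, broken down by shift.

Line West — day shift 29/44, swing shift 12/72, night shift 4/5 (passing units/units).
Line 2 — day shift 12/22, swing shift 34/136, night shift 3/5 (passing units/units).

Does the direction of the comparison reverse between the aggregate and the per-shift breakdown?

No

Day shift: Line West 29/44 = 65.9%, Line 2 12/22 = 54.5% → Line West
Swing shift: Line West 12/72 = 16.7%, Line 2 34/136 = 25.0% → Line 2
Night shift: Line West 4/5 = 80.0%, Line 2 3/5 = 60.0% → Line West
Overall: Line West 45/121 = 37.2%, Line 2 49/163 = 30.1% → Line West
Neither sweeps: Line West wins 2 of 3 groups, Line 2 wins 1. Line West wins overall but not every group — no Simpson reversal.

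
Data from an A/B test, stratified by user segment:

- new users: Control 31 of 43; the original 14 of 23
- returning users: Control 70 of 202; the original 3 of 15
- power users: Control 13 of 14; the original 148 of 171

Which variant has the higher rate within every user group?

New users: Control 31/43 = 72.1%, the original 14/23 = 60.9% → Control
Returning users: Control 70/202 = 34.7%, the original 3/15 = 20.0% → Control
Power users: Control 13/14 = 92.9%, the original 148/171 = 86.5% → Control
Control has the higher rate in all 3 groups.

Control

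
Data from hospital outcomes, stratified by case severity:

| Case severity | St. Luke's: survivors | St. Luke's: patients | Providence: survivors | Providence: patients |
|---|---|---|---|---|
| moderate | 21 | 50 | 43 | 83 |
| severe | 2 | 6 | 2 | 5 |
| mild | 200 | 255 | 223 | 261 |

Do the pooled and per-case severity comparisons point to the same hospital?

Yes

Moderate: St. Luke's 21/50 = 42.0%, Providence 43/83 = 51.8% → Providence
Severe: St. Luke's 2/6 = 33.3%, Providence 2/5 = 40.0% → Providence
Mild: St. Luke's 200/255 = 78.4%, Providence 223/261 = 85.4% → Providence
Overall: St. Luke's 223/311 = 71.7%, Providence 268/349 = 76.8% → Providence
Providence wins overall and in every case group — no reversal.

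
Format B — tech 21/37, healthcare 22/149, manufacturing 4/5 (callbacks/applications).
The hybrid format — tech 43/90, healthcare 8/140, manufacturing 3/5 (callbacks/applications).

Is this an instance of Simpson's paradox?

No

Tech: Format B 21/37 = 56.8%, the hybrid format 43/90 = 47.8% → Format B
Healthcare: Format B 22/149 = 14.8%, the hybrid format 8/140 = 5.7% → Format B
Manufacturing: Format B 4/5 = 80.0%, the hybrid format 3/5 = 60.0% → Format B
Overall: Format B 47/191 = 24.6%, the hybrid format 54/235 = 23.0% → Format B
Format B wins overall and in every industry group — no reversal.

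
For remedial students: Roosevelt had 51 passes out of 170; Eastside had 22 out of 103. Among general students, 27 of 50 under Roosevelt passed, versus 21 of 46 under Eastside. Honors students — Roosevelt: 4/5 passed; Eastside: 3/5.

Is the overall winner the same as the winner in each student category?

Remedial: Roosevelt 51/170 = 30.0%, Eastside 22/103 = 21.4% → Roosevelt
General: Roosevelt 27/50 = 54.0%, Eastside 21/46 = 45.7% → Roosevelt
Honors: Roosevelt 4/5 = 80.0%, Eastside 3/5 = 60.0% → Roosevelt
Overall: Roosevelt 82/225 = 36.4%, Eastside 46/154 = 29.9% → Roosevelt
Roosevelt wins overall and in every student group — no reversal.

Yes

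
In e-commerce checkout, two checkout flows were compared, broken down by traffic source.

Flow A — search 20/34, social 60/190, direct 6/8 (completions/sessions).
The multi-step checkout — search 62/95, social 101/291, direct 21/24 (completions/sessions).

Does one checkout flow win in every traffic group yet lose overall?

Search: Flow A 20/34 = 58.8%, the multi-step checkout 62/95 = 65.3% → the multi-step checkout
Social: Flow A 60/190 = 31.6%, the multi-step checkout 101/291 = 34.7% → the multi-step checkout
Direct: Flow A 6/8 = 75.0%, the multi-step checkout 21/24 = 87.5% → the multi-step checkout
Overall: Flow A 86/232 = 37.1%, the multi-step checkout 184/410 = 44.9% → the multi-step checkout
The multi-step checkout wins overall and in every traffic group — no reversal.

No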